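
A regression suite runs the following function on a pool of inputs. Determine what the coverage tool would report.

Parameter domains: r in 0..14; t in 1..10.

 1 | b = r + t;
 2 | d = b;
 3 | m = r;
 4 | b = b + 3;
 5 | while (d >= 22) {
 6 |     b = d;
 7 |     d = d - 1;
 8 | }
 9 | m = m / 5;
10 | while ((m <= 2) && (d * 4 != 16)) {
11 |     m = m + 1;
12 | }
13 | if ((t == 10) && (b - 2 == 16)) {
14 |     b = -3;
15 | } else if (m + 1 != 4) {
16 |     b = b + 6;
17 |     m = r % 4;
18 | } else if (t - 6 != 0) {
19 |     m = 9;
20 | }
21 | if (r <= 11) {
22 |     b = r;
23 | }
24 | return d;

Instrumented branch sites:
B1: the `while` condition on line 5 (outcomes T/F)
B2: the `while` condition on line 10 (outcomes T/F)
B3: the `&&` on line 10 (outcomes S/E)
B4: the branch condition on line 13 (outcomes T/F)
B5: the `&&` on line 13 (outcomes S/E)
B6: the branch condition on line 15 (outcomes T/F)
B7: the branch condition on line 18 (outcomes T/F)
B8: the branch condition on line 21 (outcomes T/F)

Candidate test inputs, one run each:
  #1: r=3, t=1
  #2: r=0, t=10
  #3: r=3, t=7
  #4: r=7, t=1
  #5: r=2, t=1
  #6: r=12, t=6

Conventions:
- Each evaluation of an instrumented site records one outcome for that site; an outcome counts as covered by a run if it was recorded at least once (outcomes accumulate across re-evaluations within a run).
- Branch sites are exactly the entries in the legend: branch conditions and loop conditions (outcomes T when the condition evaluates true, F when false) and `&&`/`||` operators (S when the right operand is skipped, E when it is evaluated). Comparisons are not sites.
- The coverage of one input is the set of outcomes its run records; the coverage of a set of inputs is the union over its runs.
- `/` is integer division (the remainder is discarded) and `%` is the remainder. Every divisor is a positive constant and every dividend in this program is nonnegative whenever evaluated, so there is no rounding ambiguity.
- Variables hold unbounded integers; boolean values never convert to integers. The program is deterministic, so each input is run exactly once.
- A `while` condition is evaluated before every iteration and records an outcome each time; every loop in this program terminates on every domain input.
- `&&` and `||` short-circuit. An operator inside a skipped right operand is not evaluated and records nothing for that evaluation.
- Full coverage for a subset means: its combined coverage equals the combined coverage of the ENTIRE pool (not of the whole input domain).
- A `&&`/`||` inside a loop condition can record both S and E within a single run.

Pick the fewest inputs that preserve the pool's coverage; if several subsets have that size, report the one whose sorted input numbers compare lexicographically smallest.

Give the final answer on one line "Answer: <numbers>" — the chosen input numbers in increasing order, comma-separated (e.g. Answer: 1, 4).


test 1 (r=3, t=1) fires B1->F, B3->E, B2->F, B5->S, B4->F, B6->T, B8->T; hits B1=F, B2=F, B3=E, B4=F, B5=S, B6=T, B8=T
test 2 (r=0, t=10) fires B1->F, B3->E, B2->T, B3->E, B2->T, B3->E, B2->T, B3->S, B2->F, B5->E, B4->F, B6->F, B7->T, B8->T; hits B1=F, B2=T, B2=F, B3=S, B3=E, B4=F, B5=E, B6=F, B7=T, B8=T
test 3 (r=3, t=7) fires B1->F, B3->E, B2->T, B3->E, B2->T, B3->E, B2->T, B3->S, B2->F, B5->S, B4->F, B6->F, B7->T, B8->T; hits B1=F, B2=T, B2=F, B3=S, B3=E, B4=F, B5=S, B6=F, B7=T, B8=T
test 4 (r=7, t=1) fires B1->F, B3->E, B2->T, B3->E, B2->T, B3->S, B2->F, B5->S, B4->F, B6->F, B7->T, B8->T; hits B1=F, B2=T, B2=F, B3=S, B3=E, B4=F, B5=S, B6=F, B7=T, B8=T
test 5 (r=2, t=1) fires B1->F, B3->E, B2->T, B3->E, B2->T, B3->E, B2->T, B3->S, B2->F, B5->S, B4->F, B6->F, B7->T, B8->T; hits B1=F, B2=T, B2=F, B3=S, B3=E, B4=F, B5=S, B6=F, B7=T, B8=T
test 6 (r=12, t=6) fires B1->F, B3->E, B2->T, B3->S, B2->F, B5->S, B4->F, B6->F, B7->F, B8->F; hits B1=F, B2=T, B2=F, B3=S, B3=E, B4=F, B5=S, B6=F, B7=F, B8=F
the full pool covers 14 outcomes: B1=F, B2=T, B2=F, B3=S, B3=E, B4=F, B5=S, B5=E, B6=T, B6=F, B7=T, B7=F, B8=T, B8=F
every size-1 subset falls short of the 14 outcomes (best: 10/14)
every size-2 subset falls short of the 14 outcomes (best: 13/14)
inputs {1, 2, 6} (size 3) cover everything; no size-3 subset with a lexicographically smaller index list covers all 14
Answer: 1, 2, 6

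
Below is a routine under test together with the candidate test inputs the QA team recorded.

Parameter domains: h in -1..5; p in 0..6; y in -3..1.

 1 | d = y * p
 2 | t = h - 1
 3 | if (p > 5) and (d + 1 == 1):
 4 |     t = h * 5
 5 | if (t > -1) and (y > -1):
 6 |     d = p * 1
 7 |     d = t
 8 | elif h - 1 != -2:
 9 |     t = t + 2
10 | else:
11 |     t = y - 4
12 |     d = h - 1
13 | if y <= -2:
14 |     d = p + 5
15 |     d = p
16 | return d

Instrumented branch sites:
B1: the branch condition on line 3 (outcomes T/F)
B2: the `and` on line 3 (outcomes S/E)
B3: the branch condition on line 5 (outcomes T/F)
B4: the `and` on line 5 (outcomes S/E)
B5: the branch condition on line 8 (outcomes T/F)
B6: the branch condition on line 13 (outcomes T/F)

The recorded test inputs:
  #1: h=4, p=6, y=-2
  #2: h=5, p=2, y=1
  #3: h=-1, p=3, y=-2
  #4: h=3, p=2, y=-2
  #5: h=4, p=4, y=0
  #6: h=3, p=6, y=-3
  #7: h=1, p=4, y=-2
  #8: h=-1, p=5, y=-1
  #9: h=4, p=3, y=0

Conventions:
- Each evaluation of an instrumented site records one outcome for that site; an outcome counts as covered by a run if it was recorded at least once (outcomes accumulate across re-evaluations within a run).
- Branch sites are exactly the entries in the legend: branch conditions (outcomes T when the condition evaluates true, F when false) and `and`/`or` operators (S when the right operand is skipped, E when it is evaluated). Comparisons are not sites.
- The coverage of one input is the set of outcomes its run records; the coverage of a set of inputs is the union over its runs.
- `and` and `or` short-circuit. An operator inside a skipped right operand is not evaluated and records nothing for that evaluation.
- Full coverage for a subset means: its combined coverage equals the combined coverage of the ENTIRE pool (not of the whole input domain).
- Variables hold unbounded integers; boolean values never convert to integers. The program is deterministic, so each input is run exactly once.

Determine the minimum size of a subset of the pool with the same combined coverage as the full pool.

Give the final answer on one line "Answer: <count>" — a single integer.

test 1 (h=4, p=6, y=-2) fires B2->E, B1->F, B4->E, B3->F, B5->T, B6->T; hits B1=F, B2=E, B3=F, B4=E, B5=T, B6=T
test 2 (h=5, p=2, y=1) fires B2->S, B1->F, B4->E, B3->T, B6->F; hits B1=F, B2=S, B3=T, B4=E, B6=F
test 3 (h=-1, p=3, y=-2) fires B2->S, B1->F, B4->S, B3->F, B5->F, B6->T; hits B1=F, B2=S, B3=F, B4=S, B5=F, B6=T
test 4 (h=3, p=2, y=-2) fires B2->S, B1->F, B4->E, B3->F, B5->T, B6->T; hits B1=F, B2=S, B3=F, B4=E, B5=T, B6=T
test 5 (h=4, p=4, y=0) fires B2->S, B1->F, B4->E, B3->T, B6->F; hits B1=F, B2=S, B3=T, B4=E, B6=F
test 6 (h=3, p=6, y=-3) fires B2->E, B1->F, B4->E, B3->F, B5->T, B6->T; hits B1=F, B2=E, B3=F, B4=E, B5=T, B6=T
test 7 (h=1, p=4, y=-2) fires B2->S, B1->F, B4->E, B3->F, B5->T, B6->T; hits B1=F, B2=S, B3=F, B4=E, B5=T, B6=T
test 8 (h=-1, p=5, y=-1) fires B2->S, B1->F, B4->S, B3->F, B5->F, B6->F; hits B1=F, B2=S, B3=F, B4=S, B5=F, B6=F
test 9 (h=4, p=3, y=0) fires B2->S, B1->F, B4->E, B3->T, B6->F; hits B1=F, B2=S, B3=T, B4=E, B6=F
pool-wide coverage (11 outcomes): B1=F, B2=S, B2=E, B3=T, B3=F, B4=S, B4=E, B5=T, B5=F, B6=T, B6=F
checked all size-1 subsets: none covers 11 outcomes (max 6/11)
checked all size-2 subsets: none covers 11 outcomes (max 10/11)
the canonical winner is {1, 2, 3}: size 3, full 11-outcome coverage, earliest index list among size-3 covers

Answer: 3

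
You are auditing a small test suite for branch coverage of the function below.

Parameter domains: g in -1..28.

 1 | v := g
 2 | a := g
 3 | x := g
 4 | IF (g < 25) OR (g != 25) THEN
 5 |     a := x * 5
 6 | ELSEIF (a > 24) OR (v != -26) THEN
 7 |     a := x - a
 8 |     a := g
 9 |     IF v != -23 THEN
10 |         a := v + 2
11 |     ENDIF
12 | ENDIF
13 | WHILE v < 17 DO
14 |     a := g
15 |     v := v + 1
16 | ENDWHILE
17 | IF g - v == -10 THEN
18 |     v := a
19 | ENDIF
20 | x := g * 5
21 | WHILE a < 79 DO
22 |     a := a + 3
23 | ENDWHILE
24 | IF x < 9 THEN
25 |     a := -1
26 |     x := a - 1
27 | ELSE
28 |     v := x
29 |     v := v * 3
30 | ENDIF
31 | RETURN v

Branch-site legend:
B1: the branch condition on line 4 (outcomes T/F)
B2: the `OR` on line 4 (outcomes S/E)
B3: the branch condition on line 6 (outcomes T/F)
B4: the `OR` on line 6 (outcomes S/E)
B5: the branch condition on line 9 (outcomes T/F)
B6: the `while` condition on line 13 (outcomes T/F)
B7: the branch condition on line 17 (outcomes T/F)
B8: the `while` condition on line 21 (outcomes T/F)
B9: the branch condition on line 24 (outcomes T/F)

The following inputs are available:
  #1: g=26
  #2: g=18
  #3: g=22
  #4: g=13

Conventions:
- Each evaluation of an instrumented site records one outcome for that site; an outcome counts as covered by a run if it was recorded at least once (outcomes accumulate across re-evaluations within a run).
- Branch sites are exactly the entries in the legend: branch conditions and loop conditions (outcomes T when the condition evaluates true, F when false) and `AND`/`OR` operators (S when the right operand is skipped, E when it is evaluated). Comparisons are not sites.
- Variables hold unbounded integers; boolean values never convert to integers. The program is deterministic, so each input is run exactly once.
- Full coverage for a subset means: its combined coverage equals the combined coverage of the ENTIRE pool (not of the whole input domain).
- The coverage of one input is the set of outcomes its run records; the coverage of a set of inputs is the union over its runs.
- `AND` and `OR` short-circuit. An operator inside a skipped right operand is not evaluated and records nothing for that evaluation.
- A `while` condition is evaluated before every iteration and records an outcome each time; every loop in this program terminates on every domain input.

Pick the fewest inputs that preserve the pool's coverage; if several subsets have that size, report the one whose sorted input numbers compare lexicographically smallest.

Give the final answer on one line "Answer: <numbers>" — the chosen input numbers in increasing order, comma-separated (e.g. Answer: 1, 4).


input #1, g=26: events B2->E, B1->T, B6->F, B7->F, B8->F, B9->F; outcomes B1=T, B2=E, B6=F, B7=F, B8=F, B9=F
input #2, g=18: events B2->S, B1->T, B6->F, B7->F, B8->F, B9->F; outcomes B1=T, B2=S, B6=F, B7=F, B8=F, B9=F
input #3, g=22: events B2->S, B1->T, B6->F, B7->F, B8->F, B9->F; outcomes B1=T, B2=S, B6=F, B7=F, B8=F, B9=F
input #4, g=13: events B2->S, B1->T, B6->T, B6->T, B6->T, B6->T, B6->F, B7->F, B8->T, B8->T, B8->T, B8->T, B8->T, B8->T, ...; outcomes B1=T, B2=S, B6=T, B6=F, B7=F, B8=T, B8=F, B9=F
pool-wide coverage (9 outcomes): B1=T, B2=S, B2=E, B6=T, B6=F, B7=F, B8=T, B8=F, B9=F
every size-1 subset falls short of the 9 outcomes (best: 8/9)
at size 2, {1, 4} reaches all 9 outcomes; every lexicographically earlier size-2 subset fails
Answer: 1, 4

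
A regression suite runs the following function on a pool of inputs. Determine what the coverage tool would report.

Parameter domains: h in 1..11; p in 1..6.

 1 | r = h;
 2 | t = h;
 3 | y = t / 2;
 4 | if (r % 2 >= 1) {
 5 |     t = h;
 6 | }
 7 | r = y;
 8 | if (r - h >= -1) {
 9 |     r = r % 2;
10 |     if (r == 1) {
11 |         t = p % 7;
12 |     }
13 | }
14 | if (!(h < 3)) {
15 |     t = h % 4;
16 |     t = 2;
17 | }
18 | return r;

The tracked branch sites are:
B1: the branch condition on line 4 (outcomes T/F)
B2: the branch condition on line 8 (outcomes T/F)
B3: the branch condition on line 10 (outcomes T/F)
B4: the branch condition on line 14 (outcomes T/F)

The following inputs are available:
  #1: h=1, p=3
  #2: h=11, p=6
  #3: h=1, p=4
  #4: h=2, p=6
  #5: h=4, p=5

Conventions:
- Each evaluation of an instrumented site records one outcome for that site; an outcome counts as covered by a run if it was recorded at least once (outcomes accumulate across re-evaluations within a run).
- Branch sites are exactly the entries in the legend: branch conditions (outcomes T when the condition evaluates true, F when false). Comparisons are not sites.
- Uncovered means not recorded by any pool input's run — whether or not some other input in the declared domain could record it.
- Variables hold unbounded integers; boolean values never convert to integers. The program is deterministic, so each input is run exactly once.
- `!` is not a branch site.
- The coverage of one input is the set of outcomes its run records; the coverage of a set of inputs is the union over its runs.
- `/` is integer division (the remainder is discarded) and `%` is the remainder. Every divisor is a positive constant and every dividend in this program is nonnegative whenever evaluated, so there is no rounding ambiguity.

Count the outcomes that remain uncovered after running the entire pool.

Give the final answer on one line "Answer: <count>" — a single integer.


test 1 (h=1, p=3) fires B1->T, B2->T, B3->F, B4->F; hits B1=T, B2=T, B3=F, B4=F
test 2 (h=11, p=6) fires B1->T, B2->F, B4->T; hits B1=T, B2=F, B4=T
test 3 (h=1, p=4) fires B1->T, B2->T, B3->F, B4->F; hits B1=T, B2=T, B3=F, B4=F
test 4 (h=2, p=6) fires B1->F, B2->T, B3->T, B4->F; hits B1=F, B2=T, B3=T, B4=F
test 5 (h=4, p=5) fires B1->F, B2->F, B4->T; hits B1=F, B2=F, B4=T
union over the pool: B1=T, B1=F, B2=T, B2=F, B3=T, B3=F, B4=T, B4=F
uncovered (0 of 8): none
Answer: 0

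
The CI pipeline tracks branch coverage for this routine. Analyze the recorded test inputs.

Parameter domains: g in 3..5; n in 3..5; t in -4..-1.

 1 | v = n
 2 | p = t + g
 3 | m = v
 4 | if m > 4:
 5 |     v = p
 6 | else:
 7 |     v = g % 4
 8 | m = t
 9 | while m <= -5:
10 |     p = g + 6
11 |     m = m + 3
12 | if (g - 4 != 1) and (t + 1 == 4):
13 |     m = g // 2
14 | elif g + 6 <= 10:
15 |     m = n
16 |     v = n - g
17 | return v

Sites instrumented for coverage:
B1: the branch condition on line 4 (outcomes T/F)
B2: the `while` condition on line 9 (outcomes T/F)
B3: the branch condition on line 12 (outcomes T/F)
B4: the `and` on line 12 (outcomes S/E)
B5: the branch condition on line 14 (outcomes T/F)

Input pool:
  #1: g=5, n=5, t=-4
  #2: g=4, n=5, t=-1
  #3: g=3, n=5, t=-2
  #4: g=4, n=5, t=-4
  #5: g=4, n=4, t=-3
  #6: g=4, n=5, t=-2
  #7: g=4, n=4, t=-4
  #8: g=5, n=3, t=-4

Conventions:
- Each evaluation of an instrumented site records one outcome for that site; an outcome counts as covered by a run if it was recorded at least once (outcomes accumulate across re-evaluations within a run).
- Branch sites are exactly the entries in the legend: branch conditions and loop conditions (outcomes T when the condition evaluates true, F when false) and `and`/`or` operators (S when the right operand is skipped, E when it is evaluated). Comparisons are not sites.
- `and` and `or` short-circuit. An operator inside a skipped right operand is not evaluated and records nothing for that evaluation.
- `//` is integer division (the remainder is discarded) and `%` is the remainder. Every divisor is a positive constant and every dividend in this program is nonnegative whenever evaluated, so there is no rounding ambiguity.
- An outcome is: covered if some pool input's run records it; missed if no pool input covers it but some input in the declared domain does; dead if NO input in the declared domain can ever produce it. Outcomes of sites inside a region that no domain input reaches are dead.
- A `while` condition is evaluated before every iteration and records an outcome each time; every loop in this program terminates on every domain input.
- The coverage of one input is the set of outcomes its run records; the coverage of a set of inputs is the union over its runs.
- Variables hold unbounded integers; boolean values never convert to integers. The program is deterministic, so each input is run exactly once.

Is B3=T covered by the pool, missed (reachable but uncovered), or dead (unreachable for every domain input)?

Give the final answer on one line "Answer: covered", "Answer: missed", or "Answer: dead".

no pool input records B3=T
checking all 36 inputs in the declared domain: B3=T is never recorded -> dead

Answer: dead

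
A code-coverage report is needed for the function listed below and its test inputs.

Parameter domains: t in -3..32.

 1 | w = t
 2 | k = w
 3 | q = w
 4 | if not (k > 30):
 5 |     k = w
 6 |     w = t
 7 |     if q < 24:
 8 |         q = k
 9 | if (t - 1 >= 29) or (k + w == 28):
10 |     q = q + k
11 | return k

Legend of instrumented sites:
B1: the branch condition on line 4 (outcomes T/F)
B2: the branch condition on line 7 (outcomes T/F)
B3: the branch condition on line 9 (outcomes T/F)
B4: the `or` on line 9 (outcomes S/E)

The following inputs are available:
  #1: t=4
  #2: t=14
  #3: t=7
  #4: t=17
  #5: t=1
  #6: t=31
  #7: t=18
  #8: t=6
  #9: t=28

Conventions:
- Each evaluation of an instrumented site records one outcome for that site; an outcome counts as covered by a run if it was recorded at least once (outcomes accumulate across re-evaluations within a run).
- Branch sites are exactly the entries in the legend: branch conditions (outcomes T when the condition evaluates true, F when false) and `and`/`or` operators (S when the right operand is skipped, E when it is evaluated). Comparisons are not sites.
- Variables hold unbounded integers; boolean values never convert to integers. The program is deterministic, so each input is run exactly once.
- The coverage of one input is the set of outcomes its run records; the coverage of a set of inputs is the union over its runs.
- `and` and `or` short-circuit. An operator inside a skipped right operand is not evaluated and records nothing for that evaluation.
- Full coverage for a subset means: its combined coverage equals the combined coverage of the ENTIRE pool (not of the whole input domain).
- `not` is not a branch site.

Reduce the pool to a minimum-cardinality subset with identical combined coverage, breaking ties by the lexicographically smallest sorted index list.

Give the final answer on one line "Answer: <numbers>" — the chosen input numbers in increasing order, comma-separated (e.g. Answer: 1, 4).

input #1, t=4: outcomes B1=T, B2=T, B3=F, B4=E
input #2, t=14: outcomes B1=T, B2=T, B3=T, B4=E
input #3, t=7: outcomes B1=T, B2=T, B3=F, B4=E
input #4, t=17: outcomes B1=T, B2=T, B3=F, B4=E
input #5, t=1: outcomes B1=T, B2=T, B3=F, B4=E
input #6, t=31: outcomes B1=F, B3=T, B4=S
input #7, t=18: outcomes B1=T, B2=T, B3=F, B4=E
input #8, t=6: outcomes B1=T, B2=T, B3=F, B4=E
input #9, t=28: outcomes B1=T, B2=F, B3=F, B4=E
together the pool reaches 8 outcomes: B1=T, B1=F, B2=T, B2=F, B3=T, B3=F, B4=S, B4=E
no size-1 subset reaches all 8 outcomes (best union: 4/8)
no size-2 subset reaches all 8 outcomes (best union: 7/8)
inputs {1, 6, 9} (size 3) cover everything; no size-3 subset with a lexicographically smaller index list covers all 8

Answer: 1, 6, 9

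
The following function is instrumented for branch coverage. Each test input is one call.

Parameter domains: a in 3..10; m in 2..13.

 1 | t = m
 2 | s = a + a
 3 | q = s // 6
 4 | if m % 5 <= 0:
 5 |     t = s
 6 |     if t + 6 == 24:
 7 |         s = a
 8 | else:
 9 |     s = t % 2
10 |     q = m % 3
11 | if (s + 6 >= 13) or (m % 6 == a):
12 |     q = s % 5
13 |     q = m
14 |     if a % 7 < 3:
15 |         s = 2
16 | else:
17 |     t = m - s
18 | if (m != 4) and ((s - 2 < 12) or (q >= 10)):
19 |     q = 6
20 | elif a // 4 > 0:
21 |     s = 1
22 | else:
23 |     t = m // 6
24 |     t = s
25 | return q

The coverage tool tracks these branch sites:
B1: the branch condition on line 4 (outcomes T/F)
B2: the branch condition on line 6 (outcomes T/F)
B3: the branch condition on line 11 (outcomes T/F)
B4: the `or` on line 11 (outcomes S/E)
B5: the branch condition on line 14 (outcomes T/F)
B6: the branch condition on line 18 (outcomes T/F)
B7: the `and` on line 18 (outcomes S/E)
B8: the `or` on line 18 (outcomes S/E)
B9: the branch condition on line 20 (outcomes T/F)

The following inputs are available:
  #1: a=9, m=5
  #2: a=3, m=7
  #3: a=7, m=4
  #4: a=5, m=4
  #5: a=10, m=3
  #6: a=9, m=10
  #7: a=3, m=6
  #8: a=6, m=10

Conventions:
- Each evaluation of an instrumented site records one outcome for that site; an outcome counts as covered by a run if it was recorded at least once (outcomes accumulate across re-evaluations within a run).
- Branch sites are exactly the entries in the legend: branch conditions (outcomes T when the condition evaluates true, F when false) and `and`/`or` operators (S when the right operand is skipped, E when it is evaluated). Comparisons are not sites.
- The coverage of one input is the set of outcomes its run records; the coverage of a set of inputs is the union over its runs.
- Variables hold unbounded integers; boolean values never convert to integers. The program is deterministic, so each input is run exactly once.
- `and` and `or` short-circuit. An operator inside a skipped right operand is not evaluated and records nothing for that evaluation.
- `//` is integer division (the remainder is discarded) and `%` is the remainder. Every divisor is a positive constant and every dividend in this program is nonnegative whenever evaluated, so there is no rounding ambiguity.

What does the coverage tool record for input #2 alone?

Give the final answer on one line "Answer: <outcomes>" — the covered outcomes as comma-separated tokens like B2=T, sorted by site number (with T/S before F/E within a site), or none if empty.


Tracing the run of input #2 (a=3, m=7):
  B1->F, B4->E, B3->F, B7->E, B8->S, B6->T
deduplicating events, the covered set is: B1=F, B3=F, B4=E, B6=T, B7=E, B8=S
Answer: B1=F, B3=F, B4=E, B6=T, B7=E, B8=S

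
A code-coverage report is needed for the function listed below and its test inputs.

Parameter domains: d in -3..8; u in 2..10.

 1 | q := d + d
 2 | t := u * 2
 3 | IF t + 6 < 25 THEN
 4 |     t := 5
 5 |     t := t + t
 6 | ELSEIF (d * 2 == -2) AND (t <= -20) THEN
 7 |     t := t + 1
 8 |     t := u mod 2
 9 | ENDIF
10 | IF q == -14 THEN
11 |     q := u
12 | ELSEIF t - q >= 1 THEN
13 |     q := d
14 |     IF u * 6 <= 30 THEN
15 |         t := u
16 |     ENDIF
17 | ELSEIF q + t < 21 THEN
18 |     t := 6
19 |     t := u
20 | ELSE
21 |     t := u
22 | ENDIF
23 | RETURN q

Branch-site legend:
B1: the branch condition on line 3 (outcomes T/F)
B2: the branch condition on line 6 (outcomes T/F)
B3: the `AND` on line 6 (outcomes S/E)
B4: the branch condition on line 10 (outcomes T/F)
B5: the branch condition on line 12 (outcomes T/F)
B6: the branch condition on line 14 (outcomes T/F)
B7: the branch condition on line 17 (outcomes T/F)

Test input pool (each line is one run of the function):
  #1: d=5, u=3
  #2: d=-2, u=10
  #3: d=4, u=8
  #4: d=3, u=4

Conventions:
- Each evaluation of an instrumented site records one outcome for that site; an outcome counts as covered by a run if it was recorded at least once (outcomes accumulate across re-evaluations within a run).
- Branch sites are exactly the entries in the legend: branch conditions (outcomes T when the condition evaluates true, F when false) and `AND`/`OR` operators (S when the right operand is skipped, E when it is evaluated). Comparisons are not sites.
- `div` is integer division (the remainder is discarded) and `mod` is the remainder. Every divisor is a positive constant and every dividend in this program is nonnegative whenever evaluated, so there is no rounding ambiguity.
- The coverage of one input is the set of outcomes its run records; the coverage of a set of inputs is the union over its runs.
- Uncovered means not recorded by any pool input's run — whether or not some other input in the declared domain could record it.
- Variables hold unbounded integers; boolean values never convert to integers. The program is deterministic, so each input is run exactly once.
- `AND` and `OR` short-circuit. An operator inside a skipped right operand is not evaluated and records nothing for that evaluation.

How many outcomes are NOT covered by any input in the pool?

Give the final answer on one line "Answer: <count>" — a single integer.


test 1 (d=5, u=3) fires B1->T, B4->F, B5->F, B7->T; hits B1=T, B4=F, B5=F, B7=T
test 2 (d=-2, u=10) fires B1->F, B3->S, B2->F, B4->F, B5->T, B6->F; hits B1=F, B2=F, B3=S, B4=F, B5=T, B6=F
test 3 (d=4, u=8) fires B1->T, B4->F, B5->T, B6->F; hits B1=T, B4=F, B5=T, B6=F
test 4 (d=3, u=4) fires B1->T, B4->F, B5->T, B6->T; hits B1=T, B4=F, B5=T, B6=T
union over the pool: B1=T, B1=F, B2=F, B3=S, B4=F, B5=T, B5=F, B6=T, B6=F, B7=T
uncovered (4 of 14): B2=T, B3=E, B4=T, B7=F
Answer: 4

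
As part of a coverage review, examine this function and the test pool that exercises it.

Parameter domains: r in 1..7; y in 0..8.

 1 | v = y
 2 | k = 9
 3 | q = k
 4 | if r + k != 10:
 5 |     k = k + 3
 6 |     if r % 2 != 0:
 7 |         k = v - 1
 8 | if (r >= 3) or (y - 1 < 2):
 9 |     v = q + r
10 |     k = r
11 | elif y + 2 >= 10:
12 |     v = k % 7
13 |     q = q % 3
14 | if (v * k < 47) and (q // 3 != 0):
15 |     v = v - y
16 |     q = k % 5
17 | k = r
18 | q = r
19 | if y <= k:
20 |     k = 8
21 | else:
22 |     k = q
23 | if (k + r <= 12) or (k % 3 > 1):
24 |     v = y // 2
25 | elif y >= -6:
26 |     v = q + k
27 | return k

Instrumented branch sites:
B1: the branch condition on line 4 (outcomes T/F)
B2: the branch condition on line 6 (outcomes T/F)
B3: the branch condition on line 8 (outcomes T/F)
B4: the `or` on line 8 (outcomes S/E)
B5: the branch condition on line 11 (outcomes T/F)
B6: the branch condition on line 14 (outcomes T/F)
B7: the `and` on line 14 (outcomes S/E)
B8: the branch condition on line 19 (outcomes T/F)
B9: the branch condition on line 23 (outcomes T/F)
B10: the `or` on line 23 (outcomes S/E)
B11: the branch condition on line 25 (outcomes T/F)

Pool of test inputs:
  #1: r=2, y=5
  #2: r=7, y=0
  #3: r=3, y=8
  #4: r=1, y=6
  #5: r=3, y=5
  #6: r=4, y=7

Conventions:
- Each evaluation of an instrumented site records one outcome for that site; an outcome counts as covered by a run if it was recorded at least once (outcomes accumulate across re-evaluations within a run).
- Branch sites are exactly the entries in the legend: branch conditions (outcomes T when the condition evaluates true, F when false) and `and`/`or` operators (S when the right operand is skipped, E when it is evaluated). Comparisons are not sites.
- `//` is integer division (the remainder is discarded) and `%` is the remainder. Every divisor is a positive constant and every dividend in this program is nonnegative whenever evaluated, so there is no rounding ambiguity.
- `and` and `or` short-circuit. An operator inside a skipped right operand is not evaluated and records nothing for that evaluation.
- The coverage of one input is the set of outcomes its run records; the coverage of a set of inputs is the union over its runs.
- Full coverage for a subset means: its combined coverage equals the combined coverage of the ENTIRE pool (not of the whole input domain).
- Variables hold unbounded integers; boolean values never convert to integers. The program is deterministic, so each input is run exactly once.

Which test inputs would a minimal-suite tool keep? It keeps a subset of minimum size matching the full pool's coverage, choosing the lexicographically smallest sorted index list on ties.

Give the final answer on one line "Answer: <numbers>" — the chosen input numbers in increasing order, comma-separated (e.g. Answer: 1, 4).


run #1 (r=2, y=5) runs B1->T, B2->F, B4->E, B3->F, B5->F, B7->S, B6->F, B8->F, B10->S, B9->T; records B1=T, B2=F, B3=F, B4=E, B5=F, B6=F, B7=S, B8=F, B9=T, B10=S
run #2 (r=7, y=0) runs B1->T, B2->T, B4->S, B3->T, B7->S, B6->F, B8->T, B10->E, B9->T; records B1=T, B2=T, B3=T, B4=S, B6=F, B7=S, B8=T, B9=T, B10=E
run #3 (r=3, y=8) runs B1->T, B2->T, B4->S, B3->T, B7->E, B6->T, B8->F, B10->S, B9->T; records B1=T, B2=T, B3=T, B4=S, B6=T, B7=E, B8=F, B9=T, B10=S
run #4 (r=1, y=6) runs B1->F, B4->E, B3->F, B5->F, B7->S, B6->F, B8->F, B10->S, B9->T; records B1=F, B3=F, B4=E, B5=F, B6=F, B7=S, B8=F, B9=T, B10=S
run #5 (r=3, y=5) runs B1->T, B2->T, B4->S, B3->T, B7->E, B6->T, B8->F, B10->S, B9->T; records B1=T, B2=T, B3=T, B4=S, B6=T, B7=E, B8=F, B9=T, B10=S
run #6 (r=4, y=7) runs B1->T, B2->F, B4->S, B3->T, B7->S, B6->F, B8->F, B10->S, B9->T; records B1=T, B2=F, B3=T, B4=S, B6=F, B7=S, B8=F, B9=T, B10=S
pool-wide coverage (18 outcomes): B1=T, B1=F, B2=T, B2=F, B3=T, B3=F, B4=S, B4=E, B5=F, B6=T, B6=F, B7=S, B7=E, B8=T, B8=F, B9=T, B10=S, B10=E
no size-1 subset reaches all 18 outcomes (best union: 10/18)
no size-2 subset reaches all 18 outcomes (best union: 15/18)
no size-3 subset reaches all 18 outcomes (best union: 17/18)
size 4: inputs {1, 2, 3, 4} cover all 18 outcomes, and no lexicographically smaller subset of this size does
Answer: 1, 2, 3, 4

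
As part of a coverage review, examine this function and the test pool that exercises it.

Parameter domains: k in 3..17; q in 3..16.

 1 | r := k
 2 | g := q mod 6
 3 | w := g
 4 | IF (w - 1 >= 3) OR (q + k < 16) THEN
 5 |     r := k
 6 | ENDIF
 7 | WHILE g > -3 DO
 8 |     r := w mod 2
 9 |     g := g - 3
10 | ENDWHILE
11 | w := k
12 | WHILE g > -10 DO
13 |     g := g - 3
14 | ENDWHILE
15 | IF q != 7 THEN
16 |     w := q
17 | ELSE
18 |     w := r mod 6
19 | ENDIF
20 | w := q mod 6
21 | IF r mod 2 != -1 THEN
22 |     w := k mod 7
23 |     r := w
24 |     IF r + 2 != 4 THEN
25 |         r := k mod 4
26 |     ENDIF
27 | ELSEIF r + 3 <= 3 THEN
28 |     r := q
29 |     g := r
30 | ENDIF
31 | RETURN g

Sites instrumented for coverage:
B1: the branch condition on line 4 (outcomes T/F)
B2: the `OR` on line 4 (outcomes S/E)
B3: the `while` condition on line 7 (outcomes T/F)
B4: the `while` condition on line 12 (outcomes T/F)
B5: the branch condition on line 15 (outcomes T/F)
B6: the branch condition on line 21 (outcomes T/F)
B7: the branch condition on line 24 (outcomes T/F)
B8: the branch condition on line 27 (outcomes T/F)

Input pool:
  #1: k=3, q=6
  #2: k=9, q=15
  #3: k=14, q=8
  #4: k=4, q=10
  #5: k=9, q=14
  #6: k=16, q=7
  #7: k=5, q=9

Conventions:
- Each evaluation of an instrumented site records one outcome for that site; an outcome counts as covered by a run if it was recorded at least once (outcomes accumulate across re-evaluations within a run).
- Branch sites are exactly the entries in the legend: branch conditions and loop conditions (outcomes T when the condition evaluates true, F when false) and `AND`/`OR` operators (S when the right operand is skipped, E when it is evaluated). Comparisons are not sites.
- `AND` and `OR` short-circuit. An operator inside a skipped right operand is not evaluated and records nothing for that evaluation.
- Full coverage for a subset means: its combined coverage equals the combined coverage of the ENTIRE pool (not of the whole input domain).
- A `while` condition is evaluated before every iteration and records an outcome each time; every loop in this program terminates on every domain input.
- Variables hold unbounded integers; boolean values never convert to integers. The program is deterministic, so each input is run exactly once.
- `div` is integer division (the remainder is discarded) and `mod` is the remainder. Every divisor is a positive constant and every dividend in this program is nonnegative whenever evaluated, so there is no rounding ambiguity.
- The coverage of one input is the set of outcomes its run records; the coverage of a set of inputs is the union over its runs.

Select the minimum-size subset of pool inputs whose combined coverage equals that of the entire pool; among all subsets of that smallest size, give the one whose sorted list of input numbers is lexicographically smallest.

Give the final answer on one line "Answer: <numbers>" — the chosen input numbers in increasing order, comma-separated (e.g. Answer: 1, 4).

test 1 (k=3, q=6) fires B2->E, B1->T, B3->T, B3->F, B4->T, B4->T, B4->T, B4->F, B5->T, B6->T, B7->T; hits B1=T, B2=E, B3=T, B3=F, B4=T, B4=F, B5=T, B6=T, B7=T
test 2 (k=9, q=15) fires B2->E, B1->F, B3->T, B3->T, B3->F, B4->T, B4->T, B4->T, B4->F, B5->T, B6->T, B7->F; hits B1=F, B2=E, B3=T, B3=F, B4=T, B4=F, B5=T, B6=T, B7=F
test 3 (k=14, q=8) fires B2->E, B1->F, B3->T, B3->T, B3->F, B4->T, B4->T, B4->F, B5->T, B6->T, B7->T; hits B1=F, B2=E, B3=T, B3=F, B4=T, B4=F, B5=T, B6=T, B7=T
test 4 (k=4, q=10) fires B2->S, B1->T, B3->T, B3->T, B3->T, B3->F, B4->T, B4->T, B4->F, B5->T, B6->T, B7->T; hits B1=T, B2=S, B3=T, B3=F, B4=T, B4=F, B5=T, B6=T, B7=T
test 5 (k=9, q=14) fires B2->E, B1->F, B3->T, B3->T, B3->F, B4->T, B4->T, B4->F, B5->T, B6->T, B7->F; hits B1=F, B2=E, B3=T, B3=F, B4=T, B4=F, B5=T, B6=T, B7=F
test 6 (k=16, q=7) fires B2->E, B1->F, B3->T, B3->T, B3->F, B4->T, B4->T, B4->F, B5->F, B6->T, B7->F; hits B1=F, B2=E, B3=T, B3=F, B4=T, B4=F, B5=F, B6=T, B7=F
test 7 (k=5, q=9) fires B2->E, B1->T, B3->T, B3->T, B3->F, B4->T, B4->T, B4->T, B4->F, B5->T, B6->T, B7->T; hits B1=T, B2=E, B3=T, B3=F, B4=T, B4=F, B5=T, B6=T, B7=T
pool-wide coverage (13 outcomes): B1=T, B1=F, B2=S, B2=E, B3=T, B3=F, B4=T, B4=F, B5=T, B5=F, B6=T, B7=T, B7=F
every size-1 subset falls short of the 13 outcomes (best: 9/13)
size 2: inputs {4, 6} cover all 13 outcomes, and no lexicographically smaller subset of this size does

Answer: 4, 6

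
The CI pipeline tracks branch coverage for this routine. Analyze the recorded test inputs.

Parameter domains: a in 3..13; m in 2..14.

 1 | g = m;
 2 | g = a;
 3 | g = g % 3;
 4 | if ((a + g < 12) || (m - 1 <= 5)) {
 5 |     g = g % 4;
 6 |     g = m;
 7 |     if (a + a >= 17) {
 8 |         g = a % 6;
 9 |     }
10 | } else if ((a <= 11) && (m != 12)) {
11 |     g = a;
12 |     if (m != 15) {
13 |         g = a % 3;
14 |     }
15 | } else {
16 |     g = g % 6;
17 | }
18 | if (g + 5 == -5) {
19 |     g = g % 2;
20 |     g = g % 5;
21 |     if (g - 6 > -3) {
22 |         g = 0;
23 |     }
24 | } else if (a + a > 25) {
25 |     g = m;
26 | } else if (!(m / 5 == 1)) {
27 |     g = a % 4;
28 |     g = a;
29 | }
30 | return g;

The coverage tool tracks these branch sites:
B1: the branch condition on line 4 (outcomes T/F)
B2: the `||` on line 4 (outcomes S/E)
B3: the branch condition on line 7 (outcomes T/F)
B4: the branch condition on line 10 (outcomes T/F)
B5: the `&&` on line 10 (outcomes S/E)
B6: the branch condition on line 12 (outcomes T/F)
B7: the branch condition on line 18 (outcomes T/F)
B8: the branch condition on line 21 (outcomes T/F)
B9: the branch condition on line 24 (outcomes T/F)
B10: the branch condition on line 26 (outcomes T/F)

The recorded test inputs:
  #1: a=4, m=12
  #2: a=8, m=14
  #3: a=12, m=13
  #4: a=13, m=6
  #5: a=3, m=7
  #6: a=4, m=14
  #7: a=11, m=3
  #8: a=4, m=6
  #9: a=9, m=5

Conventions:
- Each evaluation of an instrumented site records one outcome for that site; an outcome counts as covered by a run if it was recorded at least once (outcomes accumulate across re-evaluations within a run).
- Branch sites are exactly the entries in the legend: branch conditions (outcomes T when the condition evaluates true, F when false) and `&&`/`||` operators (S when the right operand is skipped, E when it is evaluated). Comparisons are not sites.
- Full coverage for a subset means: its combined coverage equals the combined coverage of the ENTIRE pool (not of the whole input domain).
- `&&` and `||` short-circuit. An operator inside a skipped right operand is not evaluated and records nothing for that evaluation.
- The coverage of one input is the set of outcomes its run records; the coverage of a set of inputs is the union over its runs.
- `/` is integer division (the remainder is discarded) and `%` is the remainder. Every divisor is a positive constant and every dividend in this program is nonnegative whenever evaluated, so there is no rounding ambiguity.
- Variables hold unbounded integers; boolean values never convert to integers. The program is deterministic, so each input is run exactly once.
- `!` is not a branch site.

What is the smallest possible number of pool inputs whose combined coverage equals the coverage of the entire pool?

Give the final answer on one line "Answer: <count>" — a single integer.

run #1 (a=4, m=12) records B1=T, B2=S, B3=F, B7=F, B9=F, B10=T
run #2 (a=8, m=14) records B1=T, B2=S, B3=F, B7=F, B9=F, B10=T
run #3 (a=12, m=13) records B1=F, B2=E, B4=F, B5=S, B7=F, B9=F, B10=T
run #4 (a=13, m=6) records B1=T, B2=E, B3=T, B7=F, B9=T
run #5 (a=3, m=7) records B1=T, B2=S, B3=F, B7=F, B9=F, B10=F
run #6 (a=4, m=14) records B1=T, B2=S, B3=F, B7=F, B9=F, B10=T
run #7 (a=11, m=3) records B1=T, B2=E, B3=T, B7=F, B9=F, B10=T
run #8 (a=4, m=6) records B1=T, B2=S, B3=F, B7=F, B9=F, B10=F
run #9 (a=9, m=5) records B1=T, B2=S, B3=T, B7=F, B9=F, B10=F
the full pool covers 13 outcomes: B1=T, B1=F, B2=S, B2=E, B3=T, B3=F, B4=F, B5=S, B7=F, B9=T, B9=F, B10=T, B10=F
checked all size-1 subsets: none covers 13 outcomes (max 7/13)
checked all size-2 subsets: none covers 13 outcomes (max 11/13)
size 3: inputs {3, 4, 5} cover all 13 outcomes, and no lexicographically smaller subset of this size does

Answer: 3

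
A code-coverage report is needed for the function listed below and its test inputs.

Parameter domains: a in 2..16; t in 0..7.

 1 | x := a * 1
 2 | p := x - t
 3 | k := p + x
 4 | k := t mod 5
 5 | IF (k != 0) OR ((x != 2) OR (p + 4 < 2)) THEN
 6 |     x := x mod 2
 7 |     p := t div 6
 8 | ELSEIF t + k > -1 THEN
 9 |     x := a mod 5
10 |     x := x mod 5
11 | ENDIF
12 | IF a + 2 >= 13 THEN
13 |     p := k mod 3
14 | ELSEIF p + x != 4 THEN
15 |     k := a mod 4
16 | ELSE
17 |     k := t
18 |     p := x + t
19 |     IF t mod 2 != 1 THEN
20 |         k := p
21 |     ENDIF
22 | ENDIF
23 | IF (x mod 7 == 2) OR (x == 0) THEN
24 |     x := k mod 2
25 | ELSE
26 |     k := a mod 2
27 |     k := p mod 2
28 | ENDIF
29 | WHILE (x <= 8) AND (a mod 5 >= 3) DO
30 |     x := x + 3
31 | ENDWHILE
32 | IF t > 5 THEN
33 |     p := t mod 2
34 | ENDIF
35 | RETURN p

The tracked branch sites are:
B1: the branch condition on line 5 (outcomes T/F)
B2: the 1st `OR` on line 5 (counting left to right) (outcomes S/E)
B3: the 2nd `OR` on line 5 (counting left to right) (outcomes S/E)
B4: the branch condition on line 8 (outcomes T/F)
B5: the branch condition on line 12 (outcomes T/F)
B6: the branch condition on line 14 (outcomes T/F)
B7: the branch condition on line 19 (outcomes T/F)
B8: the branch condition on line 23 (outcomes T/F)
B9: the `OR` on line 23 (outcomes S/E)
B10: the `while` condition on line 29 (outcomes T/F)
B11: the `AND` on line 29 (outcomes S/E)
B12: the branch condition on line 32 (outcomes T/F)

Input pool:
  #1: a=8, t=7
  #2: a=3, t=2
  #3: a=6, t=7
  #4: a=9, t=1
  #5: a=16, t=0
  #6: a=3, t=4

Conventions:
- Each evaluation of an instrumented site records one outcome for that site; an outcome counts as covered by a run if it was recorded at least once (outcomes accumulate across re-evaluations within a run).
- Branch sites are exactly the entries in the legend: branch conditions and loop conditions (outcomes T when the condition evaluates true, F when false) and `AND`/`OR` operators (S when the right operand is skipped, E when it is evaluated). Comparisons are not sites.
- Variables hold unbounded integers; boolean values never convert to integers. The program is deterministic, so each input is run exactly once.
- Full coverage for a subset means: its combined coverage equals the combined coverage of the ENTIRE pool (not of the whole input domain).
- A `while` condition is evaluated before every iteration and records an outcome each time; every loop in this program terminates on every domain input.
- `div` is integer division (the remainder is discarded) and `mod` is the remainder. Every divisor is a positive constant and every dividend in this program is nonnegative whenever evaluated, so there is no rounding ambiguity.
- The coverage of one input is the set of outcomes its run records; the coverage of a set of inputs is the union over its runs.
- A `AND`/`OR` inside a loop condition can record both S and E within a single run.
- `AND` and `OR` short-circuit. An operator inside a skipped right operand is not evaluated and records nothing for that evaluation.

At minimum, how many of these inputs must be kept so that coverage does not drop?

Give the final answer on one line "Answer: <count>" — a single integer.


input #1 (a=8, t=7): events B2->S, B1->T, B5->F, B6->T, B9->E, B8->T, B11->E, B10->T, B11->E, B10->T, B11->E, B10->T, B11->S, B10->F, ...; covers B1=T, B2=S, B5=F, B6=T, B8=T, B9=E, B10=T, B10=F, B11=S, B11=E, B12=T
input #2 (a=3, t=2): events B2->S, B1->T, B5->F, B6->T, B9->E, B8->F, B11->E, B10->T, B11->E, B10->T, B11->E, B10->T, B11->S, B10->F, ...; covers B1=T, B2=S, B5=F, B6=T, B8=F, B9=E, B10=T, B10=F, B11=S, B11=E, B12=F
input #3 (a=6, t=7): events B2->S, B1->T, B5->F, B6->T, B9->E, B8->T, B11->E, B10->F, B12->T; covers B1=T, B2=S, B5=F, B6=T, B8=T, B9=E, B10=F, B11=E, B12=T
input #4 (a=9, t=1): events B2->S, B1->T, B5->F, B6->T, B9->E, B8->F, B11->E, B10->T, B11->E, B10->T, B11->E, B10->T, B11->S, B10->F, ...; covers B1=T, B2=S, B5=F, B6=T, B8=F, B9=E, B10=T, B10=F, B11=S, B11=E, B12=F
input #5 (a=16, t=0): events B2->E, B3->S, B1->T, B5->T, B9->E, B8->T, B11->E, B10->F, B12->F; covers B1=T, B2=E, B3=S, B5=T, B8=T, B9=E, B10=F, B11=E, B12=F
input #6 (a=3, t=4): events B2->S, B1->T, B5->F, B6->T, B9->E, B8->F, B11->E, B10->T, B11->E, B10->T, B11->E, B10->T, B11->S, B10->F, ...; covers B1=T, B2=S, B5=F, B6=T, B8=F, B9=E, B10=T, B10=F, B11=S, B11=E, B12=F
the full pool covers 16 outcomes: B1=T, B2=S, B2=E, B3=S, B5=T, B5=F, B6=T, B8=T, B8=F, B9=E, B10=T, B10=F, B11=S, B11=E, B12=T, B12=F
checked all size-1 subsets: none covers 16 outcomes (max 11/16)
checked all size-2 subsets: none covers 16 outcomes (max 15/16)
at size 3, {1, 2, 5} reaches all 16 outcomes; every lexicographically earlier size-3 subset fails
Answer: 3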